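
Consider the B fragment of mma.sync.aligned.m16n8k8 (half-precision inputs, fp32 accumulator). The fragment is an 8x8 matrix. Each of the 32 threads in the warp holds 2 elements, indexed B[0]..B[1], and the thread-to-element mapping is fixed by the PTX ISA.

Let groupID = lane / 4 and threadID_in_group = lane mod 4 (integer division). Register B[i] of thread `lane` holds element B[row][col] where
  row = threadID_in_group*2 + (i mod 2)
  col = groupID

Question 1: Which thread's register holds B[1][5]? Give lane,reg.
c=5->g=5  r=1->t=0,b0=1
L=5*4+0=20  i=1=1

20,1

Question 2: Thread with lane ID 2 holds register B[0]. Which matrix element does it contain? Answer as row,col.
lane 2=>2/4=0, 2 mod 4=2
i=0  r:2·2+0=>4  c:0

4,0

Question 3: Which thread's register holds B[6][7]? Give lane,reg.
c=7->g=7  r=6->t=3,b0=0
L=7*4+3=31  i=0=0

31,0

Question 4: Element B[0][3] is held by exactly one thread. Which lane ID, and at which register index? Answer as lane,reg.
c=3→G=3  r=0→T=0,p=0
L=3*4+0=12  i=0=0

12,0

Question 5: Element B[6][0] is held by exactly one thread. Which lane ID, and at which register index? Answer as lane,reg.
c=0→G=0  r=6→T=3,p=0
L=0*4+3=3  i=0=0

3,0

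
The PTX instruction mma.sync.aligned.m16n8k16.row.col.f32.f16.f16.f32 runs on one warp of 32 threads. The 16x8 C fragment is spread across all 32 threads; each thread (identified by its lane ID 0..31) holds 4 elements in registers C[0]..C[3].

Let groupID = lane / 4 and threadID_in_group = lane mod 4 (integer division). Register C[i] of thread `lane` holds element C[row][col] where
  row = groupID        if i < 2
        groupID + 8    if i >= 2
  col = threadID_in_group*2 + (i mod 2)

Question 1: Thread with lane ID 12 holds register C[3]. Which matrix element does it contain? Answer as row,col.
lane 12: G=3 (12/4), T=0 (12%4)
i=3: r=3+8=11, c=0*2+1=1

11,1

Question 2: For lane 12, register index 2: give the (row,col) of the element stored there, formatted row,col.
11,0

lane 12: G=3 (12/4), T=0 (12%4)
i=2: r=3+8=11, c=0*2+0=0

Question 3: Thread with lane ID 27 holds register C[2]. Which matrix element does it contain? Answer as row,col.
14,6

L=27→G=27>>2=6, T=27&3=3
[2]→row 6+8=14  col 3·2+0=6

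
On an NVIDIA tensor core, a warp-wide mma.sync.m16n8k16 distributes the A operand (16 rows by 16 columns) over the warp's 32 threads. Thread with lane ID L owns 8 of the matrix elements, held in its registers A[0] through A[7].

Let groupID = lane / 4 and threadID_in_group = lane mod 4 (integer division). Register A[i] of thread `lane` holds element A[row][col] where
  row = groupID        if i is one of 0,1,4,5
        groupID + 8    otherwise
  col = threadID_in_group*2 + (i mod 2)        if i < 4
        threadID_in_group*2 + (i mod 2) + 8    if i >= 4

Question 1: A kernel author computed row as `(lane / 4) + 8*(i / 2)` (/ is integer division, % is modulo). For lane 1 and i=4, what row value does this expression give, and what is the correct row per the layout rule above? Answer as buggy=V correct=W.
buggy=16 correct=0

`(lane / 4) + 8*(i / 2)`[1,4]→16
1: G=0,T=1
[4] (0+0,1*2+0+8) = (0,10)
row: 16 vs 0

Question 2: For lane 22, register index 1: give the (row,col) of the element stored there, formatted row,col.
lane 22: gid=5 (22/4), tid=2 (22%4)
i=1: r=5+0=5, c=2*2+1+0=5

5,5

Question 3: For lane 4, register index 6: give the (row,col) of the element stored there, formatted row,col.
9,8

4: grp=1,tig=0
[6] (1+8,0*2+0+8) = (9,8)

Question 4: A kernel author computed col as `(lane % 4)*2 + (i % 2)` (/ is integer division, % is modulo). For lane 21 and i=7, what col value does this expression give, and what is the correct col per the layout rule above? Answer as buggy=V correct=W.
buggy=3 correct=11

`(lane % 4)*2 + (i % 2)`[21,7]->3
lane 21: g=5 (21/4), t=1 (21%4)
i=7: r=5+8=13, c=1*2+1+8=11
col: 3 vs 11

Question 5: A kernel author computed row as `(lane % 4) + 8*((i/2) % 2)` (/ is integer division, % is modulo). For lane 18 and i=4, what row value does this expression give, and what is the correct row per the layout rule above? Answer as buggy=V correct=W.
buggy=2 correct=4

`(lane % 4) + 8*((i/2) % 2)`[18,4]->2
lane 18: g=4 (18/4), t=2 (18%4)
i=4: r=4+0=4, c=2*2+0+8=12
row: 2 vs 4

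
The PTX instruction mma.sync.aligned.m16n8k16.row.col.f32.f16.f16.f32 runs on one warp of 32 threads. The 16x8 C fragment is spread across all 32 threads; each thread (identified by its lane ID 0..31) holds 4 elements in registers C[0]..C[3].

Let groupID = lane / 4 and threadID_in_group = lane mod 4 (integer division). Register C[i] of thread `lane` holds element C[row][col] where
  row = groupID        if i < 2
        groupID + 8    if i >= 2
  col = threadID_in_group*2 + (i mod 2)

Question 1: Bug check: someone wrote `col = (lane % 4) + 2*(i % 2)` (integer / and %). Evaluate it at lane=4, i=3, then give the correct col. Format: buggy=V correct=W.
`(lane % 4) + 2*(i % 2)`[4,3]→2
lane 4: G=1 (4/4), T=0 (4%4)
i=3: r=1+8=9, c=0*2+1=1
col: 2 vs 1

buggy=2 correct=1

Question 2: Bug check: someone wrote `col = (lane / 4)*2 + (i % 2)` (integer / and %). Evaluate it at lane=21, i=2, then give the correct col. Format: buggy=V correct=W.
buggy=10 correct=2

`(lane / 4)*2 + (i % 2)`[21,2]→10
lane 21→21/4=5, 21 mod 4=1
i=2  r:5+8→13  c:2·1+0→2
col: 10 vs 2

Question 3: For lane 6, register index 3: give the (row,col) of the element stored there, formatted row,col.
9,5

L=6->gid=6>>2=1, tid=6&3=2
[3]->row 1+8=9  col 2·2+1=5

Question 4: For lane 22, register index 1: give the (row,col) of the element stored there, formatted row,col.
22: gr=5,th=2
[1] (5+0,2*2+1) = (5,5)

5,5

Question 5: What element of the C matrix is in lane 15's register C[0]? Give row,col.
3,6

L=15⇒gr=15>>2=3, th=15&3=3
[0]⇒row 3+0=3  col 3·2+0=6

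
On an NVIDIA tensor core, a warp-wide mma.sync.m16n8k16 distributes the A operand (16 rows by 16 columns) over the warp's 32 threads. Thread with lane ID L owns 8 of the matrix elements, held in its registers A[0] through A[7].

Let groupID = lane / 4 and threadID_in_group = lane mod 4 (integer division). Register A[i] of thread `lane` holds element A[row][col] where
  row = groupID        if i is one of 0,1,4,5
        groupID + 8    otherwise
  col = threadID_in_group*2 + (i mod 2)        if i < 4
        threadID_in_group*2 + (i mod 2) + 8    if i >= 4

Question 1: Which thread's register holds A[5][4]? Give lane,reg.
r=5⇒gr=5,Rb=0  c=4⇒Cb=0,th=2,odd=0
L=5*4+2=22  i=0*4+0*2+0=0

22,0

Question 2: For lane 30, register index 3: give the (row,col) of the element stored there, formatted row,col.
15,5

30: grp=7,tig=2
[3] (7+8,2*2+1+0) = (15,5)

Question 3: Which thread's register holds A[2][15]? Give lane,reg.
r=2→G=2,rhi=0  c=15→chi=1,T=3,p=1
L=2*4+3=11  i=1*4+0*2+1=5

11,5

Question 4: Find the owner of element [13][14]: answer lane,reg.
23,6

r: 13->gid=5,r8=1  c: 14->c8=1,tid=3,i&1=0
L=5*4+3=23  i=1*4+1*2+0=6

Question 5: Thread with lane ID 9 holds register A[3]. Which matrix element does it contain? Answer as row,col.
lane 9⇒9/4=2, 9 mod 4=1
i=3  r:2+8⇒10  c:2·1+1+0⇒3

10,3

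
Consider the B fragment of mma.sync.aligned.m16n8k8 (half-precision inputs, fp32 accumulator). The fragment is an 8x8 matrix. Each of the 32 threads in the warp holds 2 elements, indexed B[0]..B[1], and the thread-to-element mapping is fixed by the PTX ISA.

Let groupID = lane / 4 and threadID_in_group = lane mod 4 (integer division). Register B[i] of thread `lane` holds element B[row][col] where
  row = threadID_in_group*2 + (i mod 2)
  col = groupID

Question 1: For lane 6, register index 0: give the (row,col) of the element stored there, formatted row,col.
L=6->gid=6>>2=1, tid=6&3=2
[0]->row 2·2+0=4  col gid=1

4,1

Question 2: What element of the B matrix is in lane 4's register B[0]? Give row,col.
lane 4: grp=1 (4/4), tig=0 (4%4)
i=0: r=0*2+0=0, c=grp=1

0,1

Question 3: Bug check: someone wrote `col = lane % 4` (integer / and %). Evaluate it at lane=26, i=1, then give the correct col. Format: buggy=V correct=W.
buggy=2 correct=6

`lane % 4`[26,1]=>2
L=26=>grp=26>>2=6, tig=26&3=2
[1]=>row 2·2+1=5  col grp=6
col: 2 vs 6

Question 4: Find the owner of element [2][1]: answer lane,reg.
c: 1->gid=1  r: 2->tid=1,i&1=0
L=1*4+1=5  i=0=0

5,0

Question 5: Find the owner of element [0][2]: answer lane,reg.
8,0

c=2→G=2  r=0→T=0,p=0
L=2*4+0=8  i=0=0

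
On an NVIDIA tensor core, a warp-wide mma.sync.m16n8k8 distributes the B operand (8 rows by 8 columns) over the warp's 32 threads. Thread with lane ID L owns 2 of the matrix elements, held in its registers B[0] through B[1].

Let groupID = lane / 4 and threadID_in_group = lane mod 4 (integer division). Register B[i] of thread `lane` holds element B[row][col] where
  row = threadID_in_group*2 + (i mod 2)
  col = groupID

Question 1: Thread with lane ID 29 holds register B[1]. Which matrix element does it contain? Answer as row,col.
3,7

lane 29: gr=7 (29/4), th=1 (29%4)
i=1: r=1*2+1=3, c=gr=7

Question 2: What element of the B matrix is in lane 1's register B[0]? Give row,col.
lane 1: g=0 (1/4), t=1 (1%4)
i=0: r=1*2+0=2, c=g=0

2,0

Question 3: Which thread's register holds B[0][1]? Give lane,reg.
4,0

c=1→G=1  r=0→T=0,p=0
L=1*4+0=4  i=0=0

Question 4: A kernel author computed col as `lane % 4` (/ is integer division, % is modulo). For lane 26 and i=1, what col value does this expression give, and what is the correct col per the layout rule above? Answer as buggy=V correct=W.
`lane % 4`[26,1]→2
lane 26→26/4=6, 26 mod 4=2
i=1  r:2·2+1→5  c:6
col: 2 vs 6

buggy=2 correct=6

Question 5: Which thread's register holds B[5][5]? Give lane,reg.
c=5->g=5  r=5->t=2,b0=1
L=5*4+2=22  i=1=1

22,1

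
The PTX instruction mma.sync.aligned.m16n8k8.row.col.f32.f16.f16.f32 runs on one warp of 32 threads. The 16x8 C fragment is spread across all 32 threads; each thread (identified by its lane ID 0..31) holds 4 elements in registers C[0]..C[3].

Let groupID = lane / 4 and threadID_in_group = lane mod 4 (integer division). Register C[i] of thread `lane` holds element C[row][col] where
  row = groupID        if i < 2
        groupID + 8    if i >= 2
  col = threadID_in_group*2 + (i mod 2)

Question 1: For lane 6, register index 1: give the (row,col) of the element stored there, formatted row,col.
1,5

L=6⇒gr=6>>2=1, th=6&3=2
[1]⇒row 1+0=1  col 2·2+1=5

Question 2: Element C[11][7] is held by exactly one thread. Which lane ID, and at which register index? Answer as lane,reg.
15,3

r=11→G=3,rhi=1  c=7→T=3,p=1
L=3*4+3=15  i=1*2+1=3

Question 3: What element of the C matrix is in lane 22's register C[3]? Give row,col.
13,5

lane 22: gid=5 (22/4), tid=2 (22%4)
i=3: r=5+8=13, c=2*2+1=5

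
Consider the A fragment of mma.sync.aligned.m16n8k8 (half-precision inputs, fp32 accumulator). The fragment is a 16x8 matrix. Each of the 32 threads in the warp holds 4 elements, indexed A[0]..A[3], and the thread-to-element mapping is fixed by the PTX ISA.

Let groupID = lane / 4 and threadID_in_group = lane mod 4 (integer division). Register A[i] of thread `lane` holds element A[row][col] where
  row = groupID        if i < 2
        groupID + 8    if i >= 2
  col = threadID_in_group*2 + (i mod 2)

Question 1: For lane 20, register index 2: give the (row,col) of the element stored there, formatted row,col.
20: G=5,T=0
[2] (5+8,0*2+0) = (13,0)

13,0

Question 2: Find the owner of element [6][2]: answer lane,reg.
r:6=>grp=6,rB=0  c:2=>tig=1,lo=0
L=6*4+1=25  i=0*2+0=0

25,0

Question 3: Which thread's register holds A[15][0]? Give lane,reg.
r: 15->gid=7,r8=1  c: 0->tid=0,i&1=0
L=7*4+0=28  i=1*2+0=2

28,2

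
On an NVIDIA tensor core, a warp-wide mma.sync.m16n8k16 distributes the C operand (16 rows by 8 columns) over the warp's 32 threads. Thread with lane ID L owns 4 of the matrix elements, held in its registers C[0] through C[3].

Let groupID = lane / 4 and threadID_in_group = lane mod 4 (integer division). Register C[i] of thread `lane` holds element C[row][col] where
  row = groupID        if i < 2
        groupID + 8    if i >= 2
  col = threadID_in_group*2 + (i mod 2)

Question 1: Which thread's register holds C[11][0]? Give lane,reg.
r=11->g=3,rb=1  c=0->t=0,b0=0
L=3*4+0=12  i=1*2+0=2

12,2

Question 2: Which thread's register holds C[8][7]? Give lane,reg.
r: 8->gid=0,r8=1  c: 7->tid=3,i&1=1
L=0*4+3=3  i=1*2+1=3

3,3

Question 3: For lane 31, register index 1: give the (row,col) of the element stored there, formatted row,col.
L=31→G=31>>2=7, T=31&3=3
[1]→row 7+0=7  col 3·2+1=7

7,7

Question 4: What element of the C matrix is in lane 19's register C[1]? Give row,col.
L=19->g=19>>2=4, t=19&3=3
[1]->row 4+0=4  col 3·2+1=7

4,7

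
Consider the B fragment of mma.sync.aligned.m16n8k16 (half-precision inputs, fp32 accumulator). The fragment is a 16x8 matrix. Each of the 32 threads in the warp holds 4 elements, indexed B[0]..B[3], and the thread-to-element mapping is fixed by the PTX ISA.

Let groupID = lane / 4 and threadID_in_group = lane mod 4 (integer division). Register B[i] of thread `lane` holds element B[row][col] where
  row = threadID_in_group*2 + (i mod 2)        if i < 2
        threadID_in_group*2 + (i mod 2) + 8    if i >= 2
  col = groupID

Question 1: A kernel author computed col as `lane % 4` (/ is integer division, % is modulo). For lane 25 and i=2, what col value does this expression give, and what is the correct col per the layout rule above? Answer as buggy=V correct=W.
`lane % 4`[25,2]⇒1
lane 25⇒25/4=6, 25 mod 4=1
i=2  r:2·1+0+8⇒10  c:6
col: 1 vs 6

buggy=1 correct=6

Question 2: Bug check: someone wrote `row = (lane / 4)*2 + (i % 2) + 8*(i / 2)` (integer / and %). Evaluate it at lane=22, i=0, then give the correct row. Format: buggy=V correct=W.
`(lane / 4)*2 + (i % 2) + 8*(i / 2)`[22,0]->10
lane 22->22/4=5, 22 mod 4=2
i=0  r:2·2+0+0->4  c:5
row: 10 vs 4

buggy=10 correct=4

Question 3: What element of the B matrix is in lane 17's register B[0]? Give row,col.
17: g=4,t=1
[0] (1*2+0+0,4) = (2,4)

2,4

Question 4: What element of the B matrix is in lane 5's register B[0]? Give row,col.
2,1

lane 5: g=1 (5/4), t=1 (5%4)
i=0: r=1*2+0+0=2, c=g=1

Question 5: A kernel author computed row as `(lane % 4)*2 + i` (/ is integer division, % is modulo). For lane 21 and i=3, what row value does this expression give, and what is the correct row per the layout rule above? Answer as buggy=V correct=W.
buggy=5 correct=11

`(lane % 4)*2 + i`[21,3]⇒5
L=21⇒gr=21>>2=5, th=21&3=1
[3]⇒row 1·2+1+8=11  col gr=5
row: 5 vs 11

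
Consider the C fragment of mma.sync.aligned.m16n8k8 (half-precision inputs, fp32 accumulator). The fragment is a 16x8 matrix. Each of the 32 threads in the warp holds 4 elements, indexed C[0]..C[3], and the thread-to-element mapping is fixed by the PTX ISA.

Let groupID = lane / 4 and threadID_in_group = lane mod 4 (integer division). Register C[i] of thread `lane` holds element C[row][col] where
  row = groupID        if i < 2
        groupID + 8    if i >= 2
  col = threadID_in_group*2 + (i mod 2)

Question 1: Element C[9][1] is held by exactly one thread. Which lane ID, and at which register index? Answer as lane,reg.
r: 9->gid=1,r8=1  c: 1->tid=0,i&1=1
L=1*4+0=4  i=1*2+1=3

4,3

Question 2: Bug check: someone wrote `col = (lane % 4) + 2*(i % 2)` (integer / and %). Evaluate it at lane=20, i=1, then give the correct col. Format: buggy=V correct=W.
`(lane % 4) + 2*(i % 2)`[20,1]->2
L=20->gid=20>>2=5, tid=20&3=0
[1]->row 5+0=5  col 0·2+1=1
col: 2 vs 1

buggy=2 correct=1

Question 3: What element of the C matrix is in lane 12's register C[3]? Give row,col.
11,1

L=12⇒gr=12>>2=3, th=12&3=0
[3]⇒row 3+8=11  col 0·2+1=1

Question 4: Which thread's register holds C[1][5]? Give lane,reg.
r: 1->gid=1,r8=0  c: 5->tid=2,i&1=1
L=1*4+2=6  i=0*2+1=1

6,1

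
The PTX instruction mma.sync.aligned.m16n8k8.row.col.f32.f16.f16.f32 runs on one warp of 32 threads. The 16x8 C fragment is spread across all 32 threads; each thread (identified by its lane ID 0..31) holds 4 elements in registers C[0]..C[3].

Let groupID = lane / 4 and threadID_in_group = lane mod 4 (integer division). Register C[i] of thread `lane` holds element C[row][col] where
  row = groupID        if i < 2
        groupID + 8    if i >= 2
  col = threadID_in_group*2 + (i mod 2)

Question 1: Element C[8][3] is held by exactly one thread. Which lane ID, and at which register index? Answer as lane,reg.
r:8=>grp=0,rB=1  c:3=>tig=1,lo=1
L=0*4+1=1  i=1*2+1=3

1,3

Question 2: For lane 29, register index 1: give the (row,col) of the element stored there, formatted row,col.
7,3

L=29⇒gr=29>>2=7, th=29&3=1
[1]⇒row 7+0=7  col 1·2+1=3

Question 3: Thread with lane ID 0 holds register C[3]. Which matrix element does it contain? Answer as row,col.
8,1

0: g=0,t=0
[3] (0+8,0*2+1) = (8,1)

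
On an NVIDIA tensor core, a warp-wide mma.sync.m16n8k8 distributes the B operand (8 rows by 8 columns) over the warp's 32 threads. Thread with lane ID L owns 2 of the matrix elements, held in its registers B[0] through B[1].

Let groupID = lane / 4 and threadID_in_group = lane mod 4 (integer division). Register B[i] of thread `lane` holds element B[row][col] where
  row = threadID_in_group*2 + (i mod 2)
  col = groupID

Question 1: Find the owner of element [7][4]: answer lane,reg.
19,1

c=4⇒gr=4  r=7⇒th=3,odd=1
L=4*4+3=19  i=1=1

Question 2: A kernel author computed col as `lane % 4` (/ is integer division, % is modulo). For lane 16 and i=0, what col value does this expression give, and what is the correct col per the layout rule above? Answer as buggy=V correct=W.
buggy=0 correct=4

`lane % 4`[16,0]=>0
lane 16=>16/4=4, 16 mod 4=0
i=0  r:2·0+0=>0  c:4
col: 0 vs 4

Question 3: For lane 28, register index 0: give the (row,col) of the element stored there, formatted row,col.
0,7

L=28->gid=28>>2=7, tid=28&3=0
[0]->row 0·2+0=0  col gid=7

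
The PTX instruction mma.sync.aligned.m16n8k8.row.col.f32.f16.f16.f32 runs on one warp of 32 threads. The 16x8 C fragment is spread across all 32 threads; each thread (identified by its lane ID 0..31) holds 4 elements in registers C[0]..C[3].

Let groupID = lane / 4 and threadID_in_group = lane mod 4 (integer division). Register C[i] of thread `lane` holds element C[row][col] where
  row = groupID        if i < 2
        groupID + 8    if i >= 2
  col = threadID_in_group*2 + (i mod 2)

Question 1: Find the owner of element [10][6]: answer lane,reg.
11,2

r=10⇒gr=2,Rb=1  c=6⇒th=3,odd=0
L=2*4+3=11  i=1*2+0=2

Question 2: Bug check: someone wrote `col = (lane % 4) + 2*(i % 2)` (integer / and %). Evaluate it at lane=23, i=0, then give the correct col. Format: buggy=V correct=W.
buggy=3 correct=6

`(lane % 4) + 2*(i % 2)`[23,0]=>3
lane 23=>23/4=5, 23 mod 4=3
i=0  r:5+0=>5  c:2·3+0=>6
col: 3 vs 6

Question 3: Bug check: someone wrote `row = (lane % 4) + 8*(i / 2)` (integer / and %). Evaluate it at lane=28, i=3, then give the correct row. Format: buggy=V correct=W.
`(lane % 4) + 8*(i / 2)`[28,3]⇒8
L=28⇒gr=28>>2=7, th=28&3=0
[3]⇒row 7+8=15  col 0·2+1=1
row: 8 vs 15

buggy=8 correct=15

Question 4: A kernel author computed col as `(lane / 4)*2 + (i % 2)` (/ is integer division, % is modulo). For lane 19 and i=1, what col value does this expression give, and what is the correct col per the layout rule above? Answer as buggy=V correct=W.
`(lane / 4)*2 + (i % 2)`[19,1]→9
lane 19→19/4=4, 19 mod 4=3
i=1  r:4+0→4  c:2·3+1→7
col: 9 vs 7

buggy=9 correct=7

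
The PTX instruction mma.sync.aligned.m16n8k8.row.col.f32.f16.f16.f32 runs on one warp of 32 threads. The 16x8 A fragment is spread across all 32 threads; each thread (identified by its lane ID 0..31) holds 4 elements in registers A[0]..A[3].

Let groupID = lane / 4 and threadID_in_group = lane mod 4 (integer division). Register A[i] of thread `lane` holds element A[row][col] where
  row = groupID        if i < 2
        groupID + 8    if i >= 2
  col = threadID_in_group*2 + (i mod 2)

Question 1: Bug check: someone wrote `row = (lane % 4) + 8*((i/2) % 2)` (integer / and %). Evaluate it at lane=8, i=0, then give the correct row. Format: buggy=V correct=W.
buggy=0 correct=2

`(lane % 4) + 8*((i/2) % 2)`[8,0]⇒0
L=8⇒gr=8>>2=2, th=8&3=0
[0]⇒row 2+0=2  col 0·2+0=0
row: 0 vs 2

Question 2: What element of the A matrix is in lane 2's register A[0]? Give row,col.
2: gid=0,tid=2
[0] (0+0,2*2+0) = (0,4)

0,4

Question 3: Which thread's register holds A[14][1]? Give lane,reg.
24,3

r=14⇒gr=6,Rb=1  c=1⇒th=0,odd=1
L=6*4+0=24  i=1*2+1=3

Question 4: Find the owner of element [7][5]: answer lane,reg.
30,1

r=7⇒gr=7,Rb=0  c=5⇒th=2,odd=1
L=7*4+2=30  i=0*2+1=1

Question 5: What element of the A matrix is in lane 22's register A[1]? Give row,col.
lane 22→22/4=5, 22 mod 4=2
i=1  r:5+0→5  c:2·2+1→5

5,5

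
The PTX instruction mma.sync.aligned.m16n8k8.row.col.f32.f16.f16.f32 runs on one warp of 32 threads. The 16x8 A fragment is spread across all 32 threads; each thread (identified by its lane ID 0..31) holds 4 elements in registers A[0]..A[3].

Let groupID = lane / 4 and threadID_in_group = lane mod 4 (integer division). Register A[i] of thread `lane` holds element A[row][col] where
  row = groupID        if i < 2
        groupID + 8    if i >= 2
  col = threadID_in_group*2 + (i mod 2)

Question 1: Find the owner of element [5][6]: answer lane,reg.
23,0

r: 5->gid=5,r8=0  c: 6->tid=3,i&1=0
L=5*4+3=23  i=0*2+0=0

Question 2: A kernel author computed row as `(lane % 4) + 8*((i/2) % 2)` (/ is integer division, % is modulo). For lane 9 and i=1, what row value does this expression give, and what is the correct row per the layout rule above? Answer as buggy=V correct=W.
`(lane % 4) + 8*((i/2) % 2)`[9,1]⇒1
9: gr=2,th=1
[1] (2+0,1*2+1) = (2,3)
row: 1 vs 2

buggy=1 correct=2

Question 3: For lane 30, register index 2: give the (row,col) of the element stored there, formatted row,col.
L=30→G=30>>2=7, T=30&3=2
[2]→row 7+8=15  col 2·2+0=4

15,4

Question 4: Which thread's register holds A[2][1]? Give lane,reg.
8,1

r: 2->gid=2,r8=0  c: 1->tid=0,i&1=1
L=2*4+0=8  i=0*2+1=1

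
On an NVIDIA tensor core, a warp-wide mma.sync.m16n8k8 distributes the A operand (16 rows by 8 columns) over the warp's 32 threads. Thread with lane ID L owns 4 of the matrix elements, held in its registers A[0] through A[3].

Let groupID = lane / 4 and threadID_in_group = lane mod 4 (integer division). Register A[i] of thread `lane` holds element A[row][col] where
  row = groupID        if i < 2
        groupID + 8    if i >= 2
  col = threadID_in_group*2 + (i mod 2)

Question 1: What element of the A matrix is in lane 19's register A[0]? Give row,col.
4,6

lane 19: G=4 (19/4), T=3 (19%4)
i=0: r=4+0=4, c=3*2+0=6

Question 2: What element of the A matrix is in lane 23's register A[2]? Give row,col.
23: gr=5,th=3
[2] (5+8,3*2+0) = (13,6)

13,6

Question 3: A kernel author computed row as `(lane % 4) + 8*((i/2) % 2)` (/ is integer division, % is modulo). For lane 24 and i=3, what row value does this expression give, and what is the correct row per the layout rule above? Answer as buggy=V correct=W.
`(lane % 4) + 8*((i/2) % 2)`[24,3]→8
lane 24→24/4=6, 24 mod 4=0
i=3  r:6+8→14  c:2·0+1→1
row: 8 vs 14

buggy=8 correct=14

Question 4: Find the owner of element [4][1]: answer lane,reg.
16,1

r: 4->gid=4,r8=0  c: 1->tid=0,i&1=1
L=4*4+0=16  i=0*2+1=1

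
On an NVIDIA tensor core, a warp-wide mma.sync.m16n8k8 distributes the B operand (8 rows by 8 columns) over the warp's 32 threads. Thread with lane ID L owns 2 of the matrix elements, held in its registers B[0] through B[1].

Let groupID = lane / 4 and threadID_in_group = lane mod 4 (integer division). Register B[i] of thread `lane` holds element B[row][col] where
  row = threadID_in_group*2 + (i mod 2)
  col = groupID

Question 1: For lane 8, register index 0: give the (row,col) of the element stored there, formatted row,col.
0,2

L=8->g=8>>2=2, t=8&3=0
[0]->row 0·2+0=0  col g=2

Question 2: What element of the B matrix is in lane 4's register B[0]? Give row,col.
0,1

lane 4=>4/4=1, 4 mod 4=0
i=0  r:2·0+0=>0  c:1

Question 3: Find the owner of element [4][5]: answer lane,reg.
22,0

c=5->g=5  r=4->t=2,b0=0
L=5*4+2=22  i=0=0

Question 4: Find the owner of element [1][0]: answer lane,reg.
0,1

c: 0->gid=0  r: 1->tid=0,i&1=1
L=0*4+0=0  i=1=1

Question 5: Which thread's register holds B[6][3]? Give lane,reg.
c=3→G=3  r=6→T=3,p=0
L=3*4+3=15  i=0=0

15,0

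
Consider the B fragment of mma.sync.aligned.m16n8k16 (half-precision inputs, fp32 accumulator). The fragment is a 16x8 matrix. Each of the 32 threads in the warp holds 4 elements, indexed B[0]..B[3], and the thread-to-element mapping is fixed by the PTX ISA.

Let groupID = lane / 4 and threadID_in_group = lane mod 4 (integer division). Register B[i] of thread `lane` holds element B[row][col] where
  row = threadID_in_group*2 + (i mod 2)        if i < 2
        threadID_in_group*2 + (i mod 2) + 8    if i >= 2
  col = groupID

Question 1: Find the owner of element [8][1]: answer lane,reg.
c=1→G=1  r=8→rhi=1,T=0,p=0
L=1*4+0=4  i=1*2+0=2

4,2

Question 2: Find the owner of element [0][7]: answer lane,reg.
28,0

c:7=>grp=7  r:0=>rB=0,tig=0,lo=0
L=7*4+0=28  i=0*2+0=0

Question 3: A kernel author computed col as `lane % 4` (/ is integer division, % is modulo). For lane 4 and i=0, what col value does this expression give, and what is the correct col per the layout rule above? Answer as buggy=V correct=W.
buggy=0 correct=1

`lane % 4`[4,0]->0
lane 4->4/4=1, 4 mod 4=0
i=0  r:2·0+0+0->0  c:1
col: 0 vs 1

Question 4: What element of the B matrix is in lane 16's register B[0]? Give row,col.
0,4

lane 16: gr=4 (16/4), th=0 (16%4)
i=0: r=0*2+0+0=0, c=gr=4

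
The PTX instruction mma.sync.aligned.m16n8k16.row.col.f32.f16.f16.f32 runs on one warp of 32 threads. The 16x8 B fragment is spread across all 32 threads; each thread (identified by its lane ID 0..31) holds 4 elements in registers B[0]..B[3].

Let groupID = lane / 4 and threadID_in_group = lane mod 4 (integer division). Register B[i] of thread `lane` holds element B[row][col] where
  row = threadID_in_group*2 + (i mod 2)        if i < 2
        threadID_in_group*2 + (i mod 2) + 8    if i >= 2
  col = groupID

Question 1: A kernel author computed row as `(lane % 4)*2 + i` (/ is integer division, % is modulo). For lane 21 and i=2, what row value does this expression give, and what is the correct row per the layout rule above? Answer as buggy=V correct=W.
buggy=4 correct=10

`(lane % 4)*2 + i`[21,2]->4
21: g=5,t=1
[2] (1*2+0+8,5) = (10,5)
row: 4 vs 10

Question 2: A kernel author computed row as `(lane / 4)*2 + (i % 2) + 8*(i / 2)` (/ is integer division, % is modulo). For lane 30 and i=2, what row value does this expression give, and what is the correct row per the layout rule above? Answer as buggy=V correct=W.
`(lane / 4)*2 + (i % 2) + 8*(i / 2)`[30,2]->22
lane 30: gid=7 (30/4), tid=2 (30%4)
i=2: r=2*2+0+8=12, c=gid=7
row: 22 vs 12

buggy=22 correct=12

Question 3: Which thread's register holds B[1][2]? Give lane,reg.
8,1

c:2=>grp=2  r:1=>rB=0,tig=0,lo=1
L=2*4+0=8  i=0*2+1=1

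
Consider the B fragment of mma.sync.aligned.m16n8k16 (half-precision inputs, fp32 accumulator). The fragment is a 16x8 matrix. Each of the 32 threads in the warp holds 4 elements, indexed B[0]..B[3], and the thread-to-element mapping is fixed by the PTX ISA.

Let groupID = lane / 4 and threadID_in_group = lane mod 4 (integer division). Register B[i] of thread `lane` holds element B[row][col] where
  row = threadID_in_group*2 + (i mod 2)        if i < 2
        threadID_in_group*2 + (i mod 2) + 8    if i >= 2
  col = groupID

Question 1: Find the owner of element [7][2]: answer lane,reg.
11,1

c:2=>grp=2  r:7=>rB=0,tig=3,lo=1
L=2*4+3=11  i=0*2+1=1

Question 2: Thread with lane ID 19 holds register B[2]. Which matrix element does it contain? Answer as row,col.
14,4

lane 19=>19/4=4, 19 mod 4=3
i=2  r:2·3+0+8=>14  c:4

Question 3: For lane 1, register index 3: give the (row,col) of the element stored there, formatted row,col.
11,0

L=1=>grp=1>>2=0, tig=1&3=1
[3]=>row 1·2+1+8=11  col grp=0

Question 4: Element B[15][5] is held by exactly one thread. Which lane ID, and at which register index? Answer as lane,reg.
23,3

c:5=>grp=5  r:15=>rB=1,tig=3,lo=1
L=5*4+3=23  i=1*2+1=3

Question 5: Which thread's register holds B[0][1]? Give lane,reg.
c=1->g=1  r=0->rb=0,t=0,b0=0
L=1*4+0=4  i=0*2+0=0

4,0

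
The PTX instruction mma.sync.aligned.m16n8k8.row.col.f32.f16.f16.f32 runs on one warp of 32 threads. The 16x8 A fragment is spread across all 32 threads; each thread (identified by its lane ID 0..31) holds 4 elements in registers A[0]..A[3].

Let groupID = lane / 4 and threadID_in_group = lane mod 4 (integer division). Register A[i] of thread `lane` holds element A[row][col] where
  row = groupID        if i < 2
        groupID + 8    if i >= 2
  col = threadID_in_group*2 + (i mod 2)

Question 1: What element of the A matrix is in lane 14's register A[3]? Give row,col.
11,5

14: G=3,T=2
[3] (3+8,2*2+1) = (11,5)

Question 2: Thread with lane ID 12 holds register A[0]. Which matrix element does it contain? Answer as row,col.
lane 12: G=3 (12/4), T=0 (12%4)
i=0: r=3+0=3, c=0*2+0=0

3,0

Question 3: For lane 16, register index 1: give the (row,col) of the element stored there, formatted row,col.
lane 16: grp=4 (16/4), tig=0 (16%4)
i=1: r=4+0=4, c=0*2+1=1

4,1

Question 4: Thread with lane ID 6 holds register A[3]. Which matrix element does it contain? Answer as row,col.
9,5

lane 6→6/4=1, 6 mod 4=2
i=3  r:1+8→9  c:2·2+1→5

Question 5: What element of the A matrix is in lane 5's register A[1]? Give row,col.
1,3

lane 5→5/4=1, 5 mod 4=1
i=1  r:1+0→1  c:2·1+1→3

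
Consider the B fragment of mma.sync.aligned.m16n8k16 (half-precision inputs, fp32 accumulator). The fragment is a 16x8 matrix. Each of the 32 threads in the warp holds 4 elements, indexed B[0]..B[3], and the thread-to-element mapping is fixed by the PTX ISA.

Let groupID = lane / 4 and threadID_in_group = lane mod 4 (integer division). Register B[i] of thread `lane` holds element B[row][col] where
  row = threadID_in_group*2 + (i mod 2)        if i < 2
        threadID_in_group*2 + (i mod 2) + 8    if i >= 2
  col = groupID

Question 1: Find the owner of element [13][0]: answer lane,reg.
2,3

c=0->g=0  r=13->rb=1,t=2,b0=1
L=0*4+2=2  i=1*2+1=3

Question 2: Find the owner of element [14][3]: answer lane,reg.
15,2

c=3→G=3  r=14→rhi=1,T=3,p=0
L=3*4+3=15  i=1*2+0=2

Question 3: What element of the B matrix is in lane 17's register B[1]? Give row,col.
3,4

17: gid=4,tid=1
[1] (1*2+1+0,4) = (3,4)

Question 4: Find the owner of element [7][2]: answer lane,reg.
c:2=>grp=2  r:7=>rB=0,tig=3,lo=1
L=2*4+3=11  i=0*2+1=1

11,1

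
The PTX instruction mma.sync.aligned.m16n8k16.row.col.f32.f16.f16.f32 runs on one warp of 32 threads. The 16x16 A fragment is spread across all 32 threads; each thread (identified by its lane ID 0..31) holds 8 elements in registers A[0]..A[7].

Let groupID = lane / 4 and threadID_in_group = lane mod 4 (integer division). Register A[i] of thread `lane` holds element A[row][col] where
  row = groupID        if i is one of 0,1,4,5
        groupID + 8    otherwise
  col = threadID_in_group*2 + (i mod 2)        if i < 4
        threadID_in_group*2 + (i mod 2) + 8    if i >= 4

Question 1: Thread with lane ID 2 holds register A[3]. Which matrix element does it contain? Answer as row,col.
2: G=0,T=2
[3] (0+8,2*2+1+0) = (8,5)

8,5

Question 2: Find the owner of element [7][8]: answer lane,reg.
28,4

r=7⇒gr=7,Rb=0  c=8⇒Cb=1,th=0,odd=0
L=7*4+0=28  i=1*4+0*2+0=4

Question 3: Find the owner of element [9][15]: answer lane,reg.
r:9=>grp=1,rB=1  c:15=>cB=1,tig=3,lo=1
L=1*4+3=7  i=1*4+1*2+1=7

7,7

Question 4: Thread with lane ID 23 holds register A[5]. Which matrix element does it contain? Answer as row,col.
5,15

lane 23->23/4=5, 23 mod 4=3
i=5  r:5+0->5  c:2·3+1+8->15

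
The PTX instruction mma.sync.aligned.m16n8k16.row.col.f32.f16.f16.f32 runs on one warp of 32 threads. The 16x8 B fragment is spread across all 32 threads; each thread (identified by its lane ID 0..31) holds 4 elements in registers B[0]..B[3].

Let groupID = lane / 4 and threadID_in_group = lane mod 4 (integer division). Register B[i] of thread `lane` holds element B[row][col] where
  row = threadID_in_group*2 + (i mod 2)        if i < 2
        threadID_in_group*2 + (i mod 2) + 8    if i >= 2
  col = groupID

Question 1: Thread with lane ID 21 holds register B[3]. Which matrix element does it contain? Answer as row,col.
11,5

21: gr=5,th=1
[3] (1*2+1+8,5) = (11,5)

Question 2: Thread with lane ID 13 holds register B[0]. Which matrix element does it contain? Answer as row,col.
lane 13: gid=3 (13/4), tid=1 (13%4)
i=0: r=1*2+0+0=2, c=gid=3

2,3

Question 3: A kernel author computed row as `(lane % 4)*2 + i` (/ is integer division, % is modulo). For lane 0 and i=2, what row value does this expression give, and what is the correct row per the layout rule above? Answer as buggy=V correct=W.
`(lane % 4)*2 + i`[0,2]⇒2
lane 0⇒0/4=0, 0 mod 4=0
i=2  r:2·0+0+8⇒8  c:0
row: 2 vs 8

buggy=2 correct=8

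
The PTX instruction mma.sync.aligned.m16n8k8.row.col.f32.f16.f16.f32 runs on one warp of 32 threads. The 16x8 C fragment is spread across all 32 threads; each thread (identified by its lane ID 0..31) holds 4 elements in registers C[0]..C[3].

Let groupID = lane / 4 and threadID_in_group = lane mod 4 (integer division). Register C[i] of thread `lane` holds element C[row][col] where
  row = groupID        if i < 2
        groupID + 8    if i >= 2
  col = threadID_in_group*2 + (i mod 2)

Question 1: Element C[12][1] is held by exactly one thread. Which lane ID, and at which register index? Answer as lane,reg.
r: 12->gid=4,r8=1  c: 1->tid=0,i&1=1
L=4*4+0=16  i=1*2+1=3

16,3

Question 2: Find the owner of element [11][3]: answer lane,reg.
13,3

r:11=>grp=3,rB=1  c:3=>tig=1,lo=1
L=3*4+1=13  i=1*2+1=3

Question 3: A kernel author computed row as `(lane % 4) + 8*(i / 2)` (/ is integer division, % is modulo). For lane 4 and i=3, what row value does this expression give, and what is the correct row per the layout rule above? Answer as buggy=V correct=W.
`(lane % 4) + 8*(i / 2)`[4,3]->8
L=4->g=4>>2=1, t=4&3=0
[3]->row 1+8=9  col 0·2+1=1
row: 8 vs 9

buggy=8 correct=9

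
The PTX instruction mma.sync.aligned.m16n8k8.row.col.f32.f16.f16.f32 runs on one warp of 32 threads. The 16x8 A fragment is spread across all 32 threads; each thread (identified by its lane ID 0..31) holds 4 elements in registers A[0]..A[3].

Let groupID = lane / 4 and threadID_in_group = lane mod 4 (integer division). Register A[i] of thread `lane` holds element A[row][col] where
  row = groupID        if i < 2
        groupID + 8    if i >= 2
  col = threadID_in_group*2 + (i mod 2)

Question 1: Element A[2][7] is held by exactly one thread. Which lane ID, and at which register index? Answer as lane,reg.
r:2=>grp=2,rB=0  c:7=>tig=3,lo=1
L=2*4+3=11  i=0*2+1=1

11,1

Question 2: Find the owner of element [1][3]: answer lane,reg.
r: 1->gid=1,r8=0  c: 3->tid=1,i&1=1
L=1*4+1=5  i=0*2+1=1

5,1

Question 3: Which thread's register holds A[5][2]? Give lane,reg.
r=5⇒gr=5,Rb=0  c=2⇒th=1,odd=0
L=5*4+1=21  i=0*2+0=0

21,0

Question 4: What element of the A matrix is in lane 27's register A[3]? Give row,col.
14,7

lane 27: grp=6 (27/4), tig=3 (27%4)
i=3: r=6+8=14, c=3*2+1=7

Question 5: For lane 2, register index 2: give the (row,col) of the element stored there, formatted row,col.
8,4

lane 2: gid=0 (2/4), tid=2 (2%4)
i=2: r=0+8=8, c=2*2+0=4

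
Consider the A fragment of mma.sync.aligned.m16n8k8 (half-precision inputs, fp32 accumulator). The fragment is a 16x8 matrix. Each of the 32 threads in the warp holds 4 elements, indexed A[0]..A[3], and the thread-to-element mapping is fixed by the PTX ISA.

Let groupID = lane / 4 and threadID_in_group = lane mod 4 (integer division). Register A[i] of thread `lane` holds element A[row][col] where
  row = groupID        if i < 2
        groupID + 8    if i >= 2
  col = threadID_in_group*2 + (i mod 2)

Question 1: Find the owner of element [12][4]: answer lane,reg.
r=12->g=4,rb=1  c=4->t=2,b0=0
L=4*4+2=18  i=1*2+0=2

18,2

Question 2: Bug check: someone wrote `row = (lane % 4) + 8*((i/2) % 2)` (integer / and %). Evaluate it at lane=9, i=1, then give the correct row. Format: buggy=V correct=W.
`(lane % 4) + 8*((i/2) % 2)`[9,1]->1
L=9->gid=9>>2=2, tid=9&3=1
[1]->row 2+0=2  col 1·2+1=3
row: 1 vs 2

buggy=1 correct=2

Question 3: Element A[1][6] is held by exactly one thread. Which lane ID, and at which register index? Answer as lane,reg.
7,0

r=1->g=1,rb=0  c=6->t=3,b0=0
L=1*4+3=7  i=0*2+0=0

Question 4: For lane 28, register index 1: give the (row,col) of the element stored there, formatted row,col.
7,1

28: grp=7,tig=0
[1] (7+0,0*2+1) = (7,1)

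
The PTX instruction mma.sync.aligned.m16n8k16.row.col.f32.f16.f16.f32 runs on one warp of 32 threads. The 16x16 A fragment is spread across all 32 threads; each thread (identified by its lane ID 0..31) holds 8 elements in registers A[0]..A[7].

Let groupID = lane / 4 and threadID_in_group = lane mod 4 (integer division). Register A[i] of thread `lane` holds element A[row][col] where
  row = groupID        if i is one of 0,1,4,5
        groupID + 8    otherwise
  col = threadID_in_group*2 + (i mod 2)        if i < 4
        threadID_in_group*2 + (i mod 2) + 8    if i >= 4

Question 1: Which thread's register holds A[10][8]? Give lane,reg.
r=10⇒gr=2,Rb=1  c=8⇒Cb=1,th=0,odd=0
L=2*4+0=8  i=1*4+1*2+0=6

8,6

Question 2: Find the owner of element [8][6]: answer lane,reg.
r=8⇒gr=0,Rb=1  c=6⇒Cb=0,th=3,odd=0
L=0*4+3=3  i=0*4+1*2+0=2

3,2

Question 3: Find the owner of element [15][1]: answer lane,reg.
r: 15->gid=7,r8=1  c: 1->c8=0,tid=0,i&1=1
L=7*4+0=28  i=0*4+1*2+1=3

28,3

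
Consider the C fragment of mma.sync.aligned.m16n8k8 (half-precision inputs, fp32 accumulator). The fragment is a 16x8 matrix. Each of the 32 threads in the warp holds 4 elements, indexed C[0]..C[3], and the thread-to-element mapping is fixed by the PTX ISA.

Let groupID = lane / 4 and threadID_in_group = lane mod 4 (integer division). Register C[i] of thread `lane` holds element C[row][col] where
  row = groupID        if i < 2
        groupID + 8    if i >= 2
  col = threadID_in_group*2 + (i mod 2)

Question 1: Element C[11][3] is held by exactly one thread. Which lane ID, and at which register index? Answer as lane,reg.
r: 11->gid=3,r8=1  c: 3->tid=1,i&1=1
L=3*4+1=13  i=1*2+1=3

13,3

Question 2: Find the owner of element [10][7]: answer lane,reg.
r:10=>grp=2,rB=1  c:7=>tig=3,lo=1
L=2*4+3=11  i=1*2+1=3

11,3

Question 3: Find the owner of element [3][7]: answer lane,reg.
15,1

r:3=>grp=3,rB=0  c:7=>tig=3,lo=1
L=3*4+3=15  i=0*2+1=1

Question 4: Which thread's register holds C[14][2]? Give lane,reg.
25,2

r=14->g=6,rb=1  c=2->t=1,b0=0
L=6*4+1=25  i=1*2+0=2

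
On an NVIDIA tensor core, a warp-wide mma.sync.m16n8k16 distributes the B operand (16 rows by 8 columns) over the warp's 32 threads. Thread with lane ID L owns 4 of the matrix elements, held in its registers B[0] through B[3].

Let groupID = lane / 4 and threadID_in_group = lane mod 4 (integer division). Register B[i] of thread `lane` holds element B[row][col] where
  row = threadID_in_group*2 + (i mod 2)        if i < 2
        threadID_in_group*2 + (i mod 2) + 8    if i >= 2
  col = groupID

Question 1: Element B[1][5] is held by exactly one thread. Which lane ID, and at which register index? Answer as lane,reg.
c: 5->gid=5  r: 1->r8=0,tid=0,i&1=1
L=5*4+0=20  i=0*2+1=1

20,1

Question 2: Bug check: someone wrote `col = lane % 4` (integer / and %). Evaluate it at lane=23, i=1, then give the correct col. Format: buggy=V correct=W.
`lane % 4`[23,1]=>3
23: grp=5,tig=3
[1] (3*2+1+0,5) = (7,5)
col: 3 vs 5

buggy=3 correct=5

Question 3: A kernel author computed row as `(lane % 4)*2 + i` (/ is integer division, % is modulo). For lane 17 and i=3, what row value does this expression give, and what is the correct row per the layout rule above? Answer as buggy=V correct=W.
`(lane % 4)*2 + i`[17,3]=>5
17: grp=4,tig=1
[3] (1*2+1+8,4) = (11,4)
row: 5 vs 11

buggy=5 correct=11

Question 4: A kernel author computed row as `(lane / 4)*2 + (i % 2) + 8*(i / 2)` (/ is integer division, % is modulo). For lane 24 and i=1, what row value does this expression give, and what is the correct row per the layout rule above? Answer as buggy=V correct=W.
buggy=13 correct=1

`(lane / 4)*2 + (i % 2) + 8*(i / 2)`[24,1]->13
lane 24->24/4=6, 24 mod 4=0
i=1  r:2·0+1+0->1  c:6
row: 13 vs 1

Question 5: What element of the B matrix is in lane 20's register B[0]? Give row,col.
L=20→G=20>>2=5, T=20&3=0
[0]→row 0·2+0+0=0  col G=5

0,5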